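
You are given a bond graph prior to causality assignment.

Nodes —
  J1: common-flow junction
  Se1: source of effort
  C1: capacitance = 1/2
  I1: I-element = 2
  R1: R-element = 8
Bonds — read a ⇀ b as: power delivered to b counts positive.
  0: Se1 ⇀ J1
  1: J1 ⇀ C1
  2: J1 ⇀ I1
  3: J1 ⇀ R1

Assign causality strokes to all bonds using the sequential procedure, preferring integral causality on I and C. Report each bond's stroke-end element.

b0 →J1
b1 →J1
b2 →I1
b3 →J1

bond 0 stroke→J1  (Se1 fixes effort; stroke away)
bond 1 stroke→J1  (C1 integral (e out))
bond 2 stroke→I1  (I1 outputs flow p/I1)
bond 3 stroke→J1  (1-jn J1 has f-setter on 2)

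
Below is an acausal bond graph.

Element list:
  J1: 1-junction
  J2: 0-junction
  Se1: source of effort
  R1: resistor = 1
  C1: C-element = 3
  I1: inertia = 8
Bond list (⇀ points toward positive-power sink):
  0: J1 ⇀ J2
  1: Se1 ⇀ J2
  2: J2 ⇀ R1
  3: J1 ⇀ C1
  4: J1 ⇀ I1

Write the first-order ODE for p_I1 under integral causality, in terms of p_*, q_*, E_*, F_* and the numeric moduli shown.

dp_I1/dt = -E_Se1 - q_C1/3

bond 1 stroke at J2  (Se1 (Se) sets effort on bond)
bond 0 stroke at J1  (J2: bond 1 brought effort, rest push out)
bond 2 stroke at R1  (J2: bond 1 brought effort, rest push out)
bond 3 stroke at J1  (C1 outputs effort q/C1)
bond 4 stroke at I1  (closing 1-jn rule on J1)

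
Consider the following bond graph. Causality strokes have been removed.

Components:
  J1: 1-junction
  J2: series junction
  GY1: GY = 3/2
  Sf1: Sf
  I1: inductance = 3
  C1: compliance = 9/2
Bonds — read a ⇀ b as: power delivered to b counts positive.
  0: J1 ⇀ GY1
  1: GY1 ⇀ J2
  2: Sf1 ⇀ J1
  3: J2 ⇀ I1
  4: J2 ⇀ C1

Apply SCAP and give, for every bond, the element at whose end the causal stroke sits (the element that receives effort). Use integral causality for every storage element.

#2 stroke→Sf1  (Sf1: flow source, stroke at near end)
#0 stroke→J1  (J1 flow already set via bond 2)
#1 stroke→J2  (through GY1, causality inverts; strokes same side of GY1)
#3 stroke→I1  (I1: I, integral causality)
#4 stroke→J2  (common-f at J2 fixed by 3)

bond 0 stroke→J1
bond 1 stroke→J2
bond 2 stroke→Sf1
bond 3 stroke→I1
bond 4 stroke→J2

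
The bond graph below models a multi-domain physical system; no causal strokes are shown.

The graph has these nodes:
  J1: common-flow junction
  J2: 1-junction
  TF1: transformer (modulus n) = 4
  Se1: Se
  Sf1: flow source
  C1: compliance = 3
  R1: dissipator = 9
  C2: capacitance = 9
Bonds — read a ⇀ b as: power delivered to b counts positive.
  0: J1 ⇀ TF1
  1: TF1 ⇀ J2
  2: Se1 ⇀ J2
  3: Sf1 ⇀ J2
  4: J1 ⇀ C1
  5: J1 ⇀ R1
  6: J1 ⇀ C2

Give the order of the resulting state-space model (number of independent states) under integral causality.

#2 |J2  (source Se1 imposes e)
#3 |Sf1  (Sf1 fixes flow; stroke at Sf1)
#1 |J2  (common-f at J2 fixed by 3)
#0 |TF1  (TF1: transformer flips bond 1)
#4 |J1  (1-jn J1 has f-setter on 0)
#5 |J1  (common-f at J1 fixed by 0)
#6 |J1  (J1 flow already set via bond 0)

2  (C1, C2 all integral)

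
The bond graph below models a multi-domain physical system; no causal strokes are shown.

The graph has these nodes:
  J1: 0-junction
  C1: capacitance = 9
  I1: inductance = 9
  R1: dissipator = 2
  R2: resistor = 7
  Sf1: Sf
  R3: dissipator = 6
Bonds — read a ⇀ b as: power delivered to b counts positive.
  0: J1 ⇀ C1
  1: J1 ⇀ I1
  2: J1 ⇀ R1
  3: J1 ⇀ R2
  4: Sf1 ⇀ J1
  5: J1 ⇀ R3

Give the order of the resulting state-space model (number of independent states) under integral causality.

bond 4 →Sf1  (Sf1 (Sf) sets flow on bond)
bond 0 →J1  (C1 outputs effort q/C1)
bond 1 →I1  (common-e at J1 fixed by 0)
bond 2 →R1  (0-jn J1 has e-setter on 0)
bond 3 →R2  (common-e at J1 fixed by 0)
bond 5 →R3  (J1 effort already set via bond 0)

2  (C1, I1 all integral)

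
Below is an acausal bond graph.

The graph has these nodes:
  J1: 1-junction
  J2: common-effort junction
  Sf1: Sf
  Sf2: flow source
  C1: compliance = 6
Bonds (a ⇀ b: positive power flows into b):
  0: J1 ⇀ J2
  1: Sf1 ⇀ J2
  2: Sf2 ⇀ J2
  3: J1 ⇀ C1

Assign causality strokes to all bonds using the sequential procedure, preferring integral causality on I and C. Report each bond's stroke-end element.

b0 stroke→J2
b1 stroke→Sf1
b2 stroke→Sf2
b3 stroke→J1

b1 →Sf1  (source Sf1 imposes f)
b2 →Sf2  (Sf2 (Sf) sets flow on bond)
b0 →J2  (only one effort-in slot at J2)
b3 →J1  (1-jn J1 has f-setter on 0)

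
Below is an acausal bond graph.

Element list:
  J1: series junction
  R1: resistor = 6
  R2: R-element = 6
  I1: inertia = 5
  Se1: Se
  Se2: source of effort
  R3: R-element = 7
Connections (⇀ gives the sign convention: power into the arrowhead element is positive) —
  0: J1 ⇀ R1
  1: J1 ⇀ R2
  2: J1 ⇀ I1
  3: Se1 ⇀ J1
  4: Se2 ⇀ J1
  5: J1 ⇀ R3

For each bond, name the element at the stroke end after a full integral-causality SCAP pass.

β3 |J1  (Se1 fixes effort; stroke away)
β4 |J1  (Se2 (Se) sets effort on bond)
β2 |I1  (I1: I, integral causality)
β0 |J1  (1-jn J1 has f-setter on 2)
β1 |J1  (J1 flow already set via bond 2)
β5 |J1  (1-jn J1 has f-setter on 2)

bond 0 →J1
bond 1 →J1
bond 2 →I1
bond 3 →J1
bond 4 →J1
bond 5 →J1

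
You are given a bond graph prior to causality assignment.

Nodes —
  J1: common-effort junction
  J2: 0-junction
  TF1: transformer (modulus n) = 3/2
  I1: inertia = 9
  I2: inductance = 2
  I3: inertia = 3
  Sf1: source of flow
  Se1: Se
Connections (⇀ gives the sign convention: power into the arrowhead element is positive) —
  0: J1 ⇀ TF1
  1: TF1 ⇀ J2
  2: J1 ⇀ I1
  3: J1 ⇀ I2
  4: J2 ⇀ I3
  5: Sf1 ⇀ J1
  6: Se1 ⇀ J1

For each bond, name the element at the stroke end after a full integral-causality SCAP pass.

#0 stroke at TF1
#1 stroke at J2
#2 stroke at I1
#3 stroke at I2
#4 stroke at I3
#5 stroke at Sf1
#6 stroke at J1

#5 |Sf1  (Sf1 (Sf) sets flow on bond)
#6 |J1  (source Se1 imposes e)
#0 |TF1  (J1: bond 6 brought effort, rest push out)
#2 |I1  (J1: bond 6 brought effort, rest push out)
#3 |I2  (J1: bond 6 brought effort, rest push out)
#1 |J2  (TF1 one-in-one-out from 0)
#4 |I3  (J2: bond 1 brought effort, rest push out)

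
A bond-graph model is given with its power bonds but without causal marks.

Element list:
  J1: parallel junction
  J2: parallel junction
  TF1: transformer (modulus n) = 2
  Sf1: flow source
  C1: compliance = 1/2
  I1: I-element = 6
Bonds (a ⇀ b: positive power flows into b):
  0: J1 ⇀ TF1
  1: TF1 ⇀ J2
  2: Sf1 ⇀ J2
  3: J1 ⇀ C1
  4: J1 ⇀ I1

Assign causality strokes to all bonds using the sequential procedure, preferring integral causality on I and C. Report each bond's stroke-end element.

b0 stroke at TF1
b1 stroke at J2
b2 stroke at Sf1
b3 stroke at J1
b4 stroke at I1

b2 stroke at Sf1  (Sf1 (Sf) sets flow on bond)
b1 stroke at J2  (only one effort-in slot at J2)
b0 stroke at TF1  (through TF1, causality passes straight; one stroke at TF1)
b3 stroke at J1  (prefer integral on C1)
b4 stroke at I1  (0-jn J1 has e-setter on 3)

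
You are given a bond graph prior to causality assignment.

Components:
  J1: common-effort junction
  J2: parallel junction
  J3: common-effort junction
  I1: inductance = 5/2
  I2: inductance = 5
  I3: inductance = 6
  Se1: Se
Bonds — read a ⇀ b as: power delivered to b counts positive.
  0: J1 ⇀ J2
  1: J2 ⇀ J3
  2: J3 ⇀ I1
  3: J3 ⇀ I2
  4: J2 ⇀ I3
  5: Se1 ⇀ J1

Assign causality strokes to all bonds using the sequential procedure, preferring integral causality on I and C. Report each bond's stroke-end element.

b5 |J1  (Se1 fixes effort; stroke away)
b0 |J2  (J1: bond 5 brought effort, rest push out)
b1 |J3  (common-e at J2 fixed by 0)
b4 |I3  (0-jn J2 has e-setter on 0)
b2 |I1  (common-e at J3 fixed by 1)
b3 |I2  (J3 effort already set via bond 1)

b0 stroke at J2
b1 stroke at J3
b2 stroke at I1
b3 stroke at I2
b4 stroke at I3
b5 stroke at J1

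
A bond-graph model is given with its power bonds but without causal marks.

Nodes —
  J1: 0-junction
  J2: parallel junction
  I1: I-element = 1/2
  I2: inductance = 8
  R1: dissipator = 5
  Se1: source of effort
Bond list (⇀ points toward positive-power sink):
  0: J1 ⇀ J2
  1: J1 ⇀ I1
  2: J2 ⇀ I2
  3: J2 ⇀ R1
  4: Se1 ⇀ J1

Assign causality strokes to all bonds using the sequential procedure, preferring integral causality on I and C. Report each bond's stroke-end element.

#4 stroke→J1  (Se1: effort source, stroke at far end)
#0 stroke→J2  (J1 effort already set via bond 4)
#1 stroke→I1  (J1: bond 4 brought effort, rest push out)
#2 stroke→I2  (common-e at J2 fixed by 0)
#3 stroke→R1  (J2 effort already set via bond 0)

bond 0 stroke→J2
bond 1 stroke→I1
bond 2 stroke→I2
bond 3 stroke→R1
bond 4 stroke→J1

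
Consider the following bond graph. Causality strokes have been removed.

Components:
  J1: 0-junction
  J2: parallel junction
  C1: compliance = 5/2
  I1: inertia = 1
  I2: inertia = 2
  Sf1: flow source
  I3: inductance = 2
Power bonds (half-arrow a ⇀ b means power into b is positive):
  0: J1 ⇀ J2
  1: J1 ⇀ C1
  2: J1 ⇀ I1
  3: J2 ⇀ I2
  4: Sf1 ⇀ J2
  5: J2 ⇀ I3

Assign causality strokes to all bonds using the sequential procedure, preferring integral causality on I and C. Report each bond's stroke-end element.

β4 →Sf1  (Sf1: flow source, stroke at near end)
β1 →J1  (C1 integral (e out))
β0 →J2  (0-jn J1 has e-setter on 1)
β2 →I1  (J1 effort already set via bond 1)
β3 →I2  (J2 effort already set via bond 0)
β5 →I3  (common-e at J2 fixed by 0)

b0 |J2
b1 |J1
b2 |I1
b3 |I2
b4 |Sf1
b5 |I3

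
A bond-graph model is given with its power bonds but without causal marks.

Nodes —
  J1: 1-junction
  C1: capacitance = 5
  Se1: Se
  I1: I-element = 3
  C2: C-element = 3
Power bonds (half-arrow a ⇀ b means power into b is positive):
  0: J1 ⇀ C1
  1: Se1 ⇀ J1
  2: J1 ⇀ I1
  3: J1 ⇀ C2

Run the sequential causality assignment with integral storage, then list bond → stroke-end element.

#1 stroke→J1  (source Se1 imposes e)
#0 stroke→J1  (C1 outputs effort q/C1)
#2 stroke→I1  (I1 outputs flow p/I1)
#3 stroke→J1  (1-jn J1 has f-setter on 2)

#0 stroke→J1
#1 stroke→J1
#2 stroke→I1
#3 stroke→J1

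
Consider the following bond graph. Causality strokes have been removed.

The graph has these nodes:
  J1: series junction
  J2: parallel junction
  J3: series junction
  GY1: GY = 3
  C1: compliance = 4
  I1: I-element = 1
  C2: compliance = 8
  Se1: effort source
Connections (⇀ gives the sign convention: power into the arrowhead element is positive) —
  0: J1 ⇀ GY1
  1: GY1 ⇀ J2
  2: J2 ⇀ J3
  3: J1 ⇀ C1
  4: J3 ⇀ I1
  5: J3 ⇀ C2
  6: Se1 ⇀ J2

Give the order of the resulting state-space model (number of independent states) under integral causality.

3  (C1, C2, I1 all integral)

b6 stroke at J2  (Se1 (Se) sets effort on bond)
b1 stroke at GY1  (J2: bond 6 brought effort, rest push out)
b2 stroke at J3  (common-e at J2 fixed by 6)
b0 stroke at GY1  (through GY1, causality inverts; strokes same side of GY1)
b3 stroke at J1  (common-f at J1 fixed by 0)
b4 stroke at I1  (I1: I, integral causality)
b5 stroke at J3  (1-jn J3 has f-setter on 4)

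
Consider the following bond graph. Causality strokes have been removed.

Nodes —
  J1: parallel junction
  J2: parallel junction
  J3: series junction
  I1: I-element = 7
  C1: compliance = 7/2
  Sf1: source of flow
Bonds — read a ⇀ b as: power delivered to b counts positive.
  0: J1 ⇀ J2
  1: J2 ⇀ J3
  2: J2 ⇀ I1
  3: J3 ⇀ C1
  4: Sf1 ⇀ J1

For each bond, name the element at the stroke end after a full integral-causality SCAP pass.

bond 0 stroke→J1
bond 1 stroke→J2
bond 2 stroke→I1
bond 3 stroke→J3
bond 4 stroke→Sf1

b4 →Sf1  (Sf1: flow source, stroke at near end)
b0 →J1  (J1 needs exactly one e-in)
b2 →I1  (I1 integral (f out))
b1 →J2  (J2 needs exactly one e-in)
b3 →J3  (1-jn J3 has f-setter on 1)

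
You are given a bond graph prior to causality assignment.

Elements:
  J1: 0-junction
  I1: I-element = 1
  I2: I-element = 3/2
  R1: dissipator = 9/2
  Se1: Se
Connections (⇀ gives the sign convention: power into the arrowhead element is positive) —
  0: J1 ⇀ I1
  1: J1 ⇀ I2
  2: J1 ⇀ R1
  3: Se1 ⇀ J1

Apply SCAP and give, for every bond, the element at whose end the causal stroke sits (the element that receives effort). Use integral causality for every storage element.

β3 |J1  (Se1: effort source, stroke at far end)
β0 |I1  (J1 effort already set via bond 3)
β1 |I2  (0-jn J1 has e-setter on 3)
β2 |R1  (0-jn J1 has e-setter on 3)

β0 stroke at I1
β1 stroke at I2
β2 stroke at R1
β3 stroke at J1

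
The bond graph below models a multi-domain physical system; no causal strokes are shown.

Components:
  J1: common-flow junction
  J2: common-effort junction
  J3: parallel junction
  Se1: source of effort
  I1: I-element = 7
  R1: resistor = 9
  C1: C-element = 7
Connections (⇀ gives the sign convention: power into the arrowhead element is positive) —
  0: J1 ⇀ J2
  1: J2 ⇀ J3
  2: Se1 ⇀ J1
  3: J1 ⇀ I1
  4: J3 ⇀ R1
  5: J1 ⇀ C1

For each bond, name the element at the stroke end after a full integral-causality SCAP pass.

β2 stroke→J1  (Se1 fixes effort; stroke away)
β3 stroke→I1  (I1: I, integral causality)
β0 stroke→J1  (J1: bond 3 brought flow, rest push out)
β5 stroke→J1  (J1 flow already set via bond 3)
β1 stroke→J2  (closing 0-jn rule on J2)
β4 stroke→J3  (J3 needs exactly one e-in)

bond 0 stroke→J1
bond 1 stroke→J2
bond 2 stroke→J1
bond 3 stroke→I1
bond 4 stroke→J3
bond 5 stroke→J1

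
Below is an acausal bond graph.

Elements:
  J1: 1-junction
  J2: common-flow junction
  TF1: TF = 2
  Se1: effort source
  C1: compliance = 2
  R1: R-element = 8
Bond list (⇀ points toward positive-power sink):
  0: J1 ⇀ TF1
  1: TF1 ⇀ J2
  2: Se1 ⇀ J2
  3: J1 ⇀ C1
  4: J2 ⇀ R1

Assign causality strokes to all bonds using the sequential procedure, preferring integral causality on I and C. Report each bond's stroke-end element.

β0 stroke at TF1
β1 stroke at J2
β2 stroke at J2
β3 stroke at J1
β4 stroke at R1

b2 |J2  (Se1 fixes effort; stroke away)
b3 |J1  (C1: C, integral causality)
b0 |TF1  (closing 1-jn rule on J1)
b1 |J2  (TF TF1: opposite of bond 0)
b4 |R1  (closing 1-jn rule on J2)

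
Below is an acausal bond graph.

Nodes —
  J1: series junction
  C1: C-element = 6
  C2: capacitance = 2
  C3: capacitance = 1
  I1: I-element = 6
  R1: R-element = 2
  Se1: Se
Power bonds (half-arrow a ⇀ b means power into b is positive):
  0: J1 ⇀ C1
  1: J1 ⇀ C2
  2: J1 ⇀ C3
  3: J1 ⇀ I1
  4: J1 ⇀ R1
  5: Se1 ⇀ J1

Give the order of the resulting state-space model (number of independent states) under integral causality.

4  (C1, C2, C3, I1 all integral)

bond 5 |J1  (Se1 (Se) sets effort on bond)
bond 0 |J1  (C1 integral (e out))
bond 1 |J1  (C2: C, integral causality)
bond 2 |J1  (C3 outputs effort q/C3)
bond 3 |I1  (I1 outputs flow p/I1)
bond 4 |J1  (1-jn J1 has f-setter on 3)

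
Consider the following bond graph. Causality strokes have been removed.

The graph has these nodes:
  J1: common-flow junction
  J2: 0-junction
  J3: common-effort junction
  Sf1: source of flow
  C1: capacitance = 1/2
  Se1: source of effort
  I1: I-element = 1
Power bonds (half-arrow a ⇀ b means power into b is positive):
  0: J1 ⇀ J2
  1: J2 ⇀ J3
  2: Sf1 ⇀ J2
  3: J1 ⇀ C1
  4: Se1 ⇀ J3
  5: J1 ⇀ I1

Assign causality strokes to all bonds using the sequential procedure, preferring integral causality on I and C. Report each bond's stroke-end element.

β2 stroke at Sf1  (source Sf1 imposes f)
β4 stroke at J3  (Se1 fixes effort; stroke away)
β1 stroke at J2  (J3: bond 4 brought effort, rest push out)
β0 stroke at J1  (J2 effort already set via bond 1)
β3 stroke at J1  (C1 integral (e out))
β5 stroke at I1  (only one flow-in slot at J1)

β0 |J1
β1 |J2
β2 |Sf1
β3 |J1
β4 |J3
β5 |I1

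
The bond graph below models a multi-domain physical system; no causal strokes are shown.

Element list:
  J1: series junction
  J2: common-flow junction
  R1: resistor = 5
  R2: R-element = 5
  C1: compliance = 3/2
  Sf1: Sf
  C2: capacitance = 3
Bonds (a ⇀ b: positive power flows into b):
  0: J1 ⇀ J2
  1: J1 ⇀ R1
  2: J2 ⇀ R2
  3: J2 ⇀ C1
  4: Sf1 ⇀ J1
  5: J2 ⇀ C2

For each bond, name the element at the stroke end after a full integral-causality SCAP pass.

β0 →J1
β1 →J1
β2 →J2
β3 →J2
β4 →Sf1
β5 →J2

bond 4 stroke→Sf1  (Sf1: flow source, stroke at near end)
bond 0 stroke→J1  (J1: bond 4 brought flow, rest push out)
bond 1 stroke→J1  (J1: bond 4 brought flow, rest push out)
bond 2 stroke→J2  (J2 flow already set via bond 0)
bond 3 stroke→J2  (1-jn J2 has f-setter on 0)
bond 5 stroke→J2  (J2 flow already set via bond 0)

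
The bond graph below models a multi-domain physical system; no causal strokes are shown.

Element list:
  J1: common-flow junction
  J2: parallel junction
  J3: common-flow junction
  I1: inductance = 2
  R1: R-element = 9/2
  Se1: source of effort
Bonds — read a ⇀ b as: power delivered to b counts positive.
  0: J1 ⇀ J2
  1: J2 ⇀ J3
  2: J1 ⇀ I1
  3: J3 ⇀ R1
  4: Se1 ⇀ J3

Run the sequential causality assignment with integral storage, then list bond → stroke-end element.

#0 stroke at J1
#1 stroke at J2
#2 stroke at I1
#3 stroke at J3
#4 stroke at J3

β4 stroke→J3  (source Se1 imposes e)
β2 stroke→I1  (prefer integral on I1)
β0 stroke→J1  (common-f at J1 fixed by 2)
β1 stroke→J2  (J2: last free bond brings effort in)
β3 stroke→J3  (common-f at J3 fixed by 1)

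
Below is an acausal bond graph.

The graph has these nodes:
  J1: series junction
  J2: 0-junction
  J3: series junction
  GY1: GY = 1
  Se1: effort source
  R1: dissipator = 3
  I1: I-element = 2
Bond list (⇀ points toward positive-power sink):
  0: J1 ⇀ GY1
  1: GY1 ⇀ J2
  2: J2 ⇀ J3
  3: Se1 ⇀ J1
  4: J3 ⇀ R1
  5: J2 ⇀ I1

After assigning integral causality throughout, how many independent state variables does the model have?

β3 stroke→J1  (source Se1 imposes e)
β0 stroke→GY1  (J1 needs exactly one f-in)
β1 stroke→GY1  (GY1: gyrator matches bond 0)
β5 stroke→I1  (I1 integral (f out))
β2 stroke→J2  (J2 needs exactly one e-in)
β4 stroke→J3  (J3: bond 2 brought flow, rest push out)

1  (I1 all integral)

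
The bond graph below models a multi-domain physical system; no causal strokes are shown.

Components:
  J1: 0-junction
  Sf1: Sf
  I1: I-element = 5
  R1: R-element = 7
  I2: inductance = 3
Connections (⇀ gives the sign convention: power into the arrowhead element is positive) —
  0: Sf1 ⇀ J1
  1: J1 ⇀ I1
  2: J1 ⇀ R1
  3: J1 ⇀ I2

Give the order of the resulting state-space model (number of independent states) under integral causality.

#0 |Sf1  (Sf1: flow source, stroke at near end)
#1 |I1  (I1: I, integral causality)
#3 |I2  (I2: I, integral causality)
#2 |J1  (only one effort-in slot at J1)

2  (I1, I2 all integral)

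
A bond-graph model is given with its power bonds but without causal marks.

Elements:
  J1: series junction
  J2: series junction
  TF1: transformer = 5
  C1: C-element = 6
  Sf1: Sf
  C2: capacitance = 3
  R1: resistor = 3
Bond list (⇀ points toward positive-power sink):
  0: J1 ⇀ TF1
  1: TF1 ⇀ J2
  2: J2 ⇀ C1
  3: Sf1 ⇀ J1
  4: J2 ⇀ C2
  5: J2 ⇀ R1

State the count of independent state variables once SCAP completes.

#3 →Sf1  (source Sf1 imposes f)
#0 →J1  (J1: bond 3 brought flow, rest push out)
#1 →TF1  (TF TF1: opposite of bond 0)
#2 →J2  (J2: bond 1 brought flow, rest push out)
#4 →J2  (J2 flow already set via bond 1)
#5 →J2  (J2 flow already set via bond 1)

2  (C1, C2 all integral)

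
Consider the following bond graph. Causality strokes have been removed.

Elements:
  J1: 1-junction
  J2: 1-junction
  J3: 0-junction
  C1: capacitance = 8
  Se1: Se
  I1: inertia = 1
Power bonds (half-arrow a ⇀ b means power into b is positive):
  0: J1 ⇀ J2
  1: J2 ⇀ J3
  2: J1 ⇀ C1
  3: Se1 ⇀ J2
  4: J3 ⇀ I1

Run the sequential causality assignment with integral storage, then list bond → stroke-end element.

bond 0 →J2
bond 1 →J3
bond 2 →J1
bond 3 →J2
bond 4 →I1

b3 →J2  (Se1 (Se) sets effort on bond)
b2 →J1  (C1: C, integral causality)
b0 →J2  (J1 needs exactly one f-in)
b1 →J3  (J2: last free bond brings flow in)
b4 →I1  (J3: bond 1 brought effort, rest push out)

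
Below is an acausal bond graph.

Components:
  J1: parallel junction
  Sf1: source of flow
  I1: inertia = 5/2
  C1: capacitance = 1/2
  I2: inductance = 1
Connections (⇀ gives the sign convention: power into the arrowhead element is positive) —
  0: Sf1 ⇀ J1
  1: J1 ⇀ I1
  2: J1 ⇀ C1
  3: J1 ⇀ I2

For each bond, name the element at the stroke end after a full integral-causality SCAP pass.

β0 stroke→Sf1  (source Sf1 imposes f)
β1 stroke→I1  (I1: I, integral causality)
β2 stroke→J1  (C1 outputs effort q/C1)
β3 stroke→I2  (0-jn J1 has e-setter on 2)

β0 stroke→Sf1
β1 stroke→I1
β2 stroke→J1
β3 stroke→I2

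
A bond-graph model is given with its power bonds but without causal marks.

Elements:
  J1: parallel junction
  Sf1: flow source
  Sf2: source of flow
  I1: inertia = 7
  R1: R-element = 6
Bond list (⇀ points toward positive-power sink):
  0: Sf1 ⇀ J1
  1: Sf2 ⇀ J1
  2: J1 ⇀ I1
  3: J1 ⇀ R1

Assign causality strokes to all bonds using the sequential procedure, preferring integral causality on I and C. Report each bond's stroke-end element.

β0 →Sf1
β1 →Sf2
β2 →I1
β3 →J1

b0 |Sf1  (source Sf1 imposes f)
b1 |Sf2  (source Sf2 imposes f)
b2 |I1  (I1: I, integral causality)
b3 |J1  (J1: last free bond brings effort in)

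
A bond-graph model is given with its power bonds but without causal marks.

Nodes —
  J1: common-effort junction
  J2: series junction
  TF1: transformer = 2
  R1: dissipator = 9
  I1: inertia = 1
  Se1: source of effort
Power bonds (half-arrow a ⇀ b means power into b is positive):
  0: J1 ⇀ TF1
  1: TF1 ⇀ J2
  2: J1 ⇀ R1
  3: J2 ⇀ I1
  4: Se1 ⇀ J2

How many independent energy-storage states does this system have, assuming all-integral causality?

1  (I1 all integral)

bond 4 |J2  (Se1: effort source, stroke at far end)
bond 3 |I1  (prefer integral on I1)
bond 1 |J2  (J2: bond 3 brought flow, rest push out)
bond 0 |TF1  (TF1 one-in-one-out from 1)
bond 2 |J1  (closing 0-jn rule on J1)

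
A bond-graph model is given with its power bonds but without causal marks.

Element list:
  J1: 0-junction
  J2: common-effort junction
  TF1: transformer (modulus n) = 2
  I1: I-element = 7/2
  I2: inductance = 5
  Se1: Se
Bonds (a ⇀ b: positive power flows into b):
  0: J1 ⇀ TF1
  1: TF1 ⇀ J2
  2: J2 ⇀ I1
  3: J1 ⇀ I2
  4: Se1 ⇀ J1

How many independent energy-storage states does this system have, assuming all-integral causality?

bond 4 →J1  (source Se1 imposes e)
bond 0 →TF1  (0-jn J1 has e-setter on 4)
bond 3 →I2  (0-jn J1 has e-setter on 4)
bond 1 →J2  (TF1: transformer flips bond 0)
bond 2 →I1  (J2: bond 1 brought effort, rest push out)

2  (I1, I2 all integral)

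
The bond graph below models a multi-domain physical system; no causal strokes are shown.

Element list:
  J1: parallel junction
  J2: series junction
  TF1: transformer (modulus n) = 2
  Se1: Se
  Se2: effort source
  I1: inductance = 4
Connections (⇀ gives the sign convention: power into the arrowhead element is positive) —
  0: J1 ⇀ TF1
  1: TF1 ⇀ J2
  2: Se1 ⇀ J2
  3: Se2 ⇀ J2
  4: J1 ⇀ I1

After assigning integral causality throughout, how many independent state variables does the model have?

1  (I1 all integral)

bond 2 |J2  (Se1: effort source, stroke at far end)
bond 3 |J2  (Se2 (Se) sets effort on bond)
bond 1 |TF1  (only one flow-in slot at J2)
bond 0 |J1  (TF1 one-in-one-out from 1)
bond 4 |I1  (J1 effort already set via bond 0)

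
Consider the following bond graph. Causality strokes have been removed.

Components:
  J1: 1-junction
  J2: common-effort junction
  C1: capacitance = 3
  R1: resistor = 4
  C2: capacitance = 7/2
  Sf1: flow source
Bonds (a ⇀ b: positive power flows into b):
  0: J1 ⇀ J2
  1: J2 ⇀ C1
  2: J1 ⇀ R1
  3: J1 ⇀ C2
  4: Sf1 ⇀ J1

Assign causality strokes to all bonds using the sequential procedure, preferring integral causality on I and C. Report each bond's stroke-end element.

bond 0 stroke at J1
bond 1 stroke at J2
bond 2 stroke at J1
bond 3 stroke at J1
bond 4 stroke at Sf1

bond 4 stroke at Sf1  (Sf1: flow source, stroke at near end)
bond 0 stroke at J1  (common-f at J1 fixed by 4)
bond 2 stroke at J1  (common-f at J1 fixed by 4)
bond 3 stroke at J1  (J1 flow already set via bond 4)
bond 1 stroke at J2  (closing 0-jn rule on J2)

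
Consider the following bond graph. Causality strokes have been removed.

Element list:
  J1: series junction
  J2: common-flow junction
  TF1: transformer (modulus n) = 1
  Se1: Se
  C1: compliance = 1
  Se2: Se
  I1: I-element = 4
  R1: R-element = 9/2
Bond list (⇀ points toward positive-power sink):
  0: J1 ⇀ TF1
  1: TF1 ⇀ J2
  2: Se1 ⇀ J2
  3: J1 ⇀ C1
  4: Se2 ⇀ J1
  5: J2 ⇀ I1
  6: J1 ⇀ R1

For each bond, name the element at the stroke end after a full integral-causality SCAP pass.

b0 |TF1
b1 |J2
b2 |J2
b3 |J1
b4 |J1
b5 |I1
b6 |J1

b2 stroke→J2  (Se1: effort source, stroke at far end)
b4 stroke→J1  (source Se2 imposes e)
b3 stroke→J1  (prefer integral on C1)
b5 stroke→I1  (prefer integral on I1)
b1 stroke→J2  (J2 flow already set via bond 5)
b0 stroke→TF1  (TF1: transformer flips bond 1)
b6 stroke→J1  (J1: bond 0 brought flow, rest push out)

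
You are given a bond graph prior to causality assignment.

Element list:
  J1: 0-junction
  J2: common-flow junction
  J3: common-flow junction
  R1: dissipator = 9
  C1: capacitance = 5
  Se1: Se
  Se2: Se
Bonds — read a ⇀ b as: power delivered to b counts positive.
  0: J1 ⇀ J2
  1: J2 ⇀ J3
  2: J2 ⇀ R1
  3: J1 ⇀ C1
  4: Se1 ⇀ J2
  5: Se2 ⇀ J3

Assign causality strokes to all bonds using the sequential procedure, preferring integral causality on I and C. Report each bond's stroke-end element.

b4 →J2  (Se1 (Se) sets effort on bond)
b5 →J3  (Se2 (Se) sets effort on bond)
b1 →J2  (only one flow-in slot at J3)
b3 →J1  (C1 outputs effort q/C1)
b0 →J2  (common-e at J1 fixed by 3)
b2 →R1  (closing 1-jn rule on J2)

β0 →J2
β1 →J2
β2 →R1
β3 →J1
β4 →J2
β5 →J3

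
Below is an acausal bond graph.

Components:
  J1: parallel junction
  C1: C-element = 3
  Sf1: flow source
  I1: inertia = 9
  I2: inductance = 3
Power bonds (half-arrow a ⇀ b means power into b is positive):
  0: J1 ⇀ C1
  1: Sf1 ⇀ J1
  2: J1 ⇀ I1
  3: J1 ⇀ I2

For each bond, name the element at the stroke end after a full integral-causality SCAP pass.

bond 0 |J1
bond 1 |Sf1
bond 2 |I1
bond 3 |I2

β1 |Sf1  (Sf1: flow source, stroke at near end)
β0 |J1  (prefer integral on C1)
β2 |I1  (J1: bond 0 brought effort, rest push out)
β3 |I2  (0-jn J1 has e-setter on 0)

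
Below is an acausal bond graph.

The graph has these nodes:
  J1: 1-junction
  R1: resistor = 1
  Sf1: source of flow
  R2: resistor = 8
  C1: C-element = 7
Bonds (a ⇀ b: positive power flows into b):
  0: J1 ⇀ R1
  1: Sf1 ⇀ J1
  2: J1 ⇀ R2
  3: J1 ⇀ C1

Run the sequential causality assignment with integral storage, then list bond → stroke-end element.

β0 →J1
β1 →Sf1
β2 →J1
β3 →J1

β1 stroke→Sf1  (Sf1 fixes flow; stroke at Sf1)
β0 stroke→J1  (J1 flow already set via bond 1)
β2 stroke→J1  (J1: bond 1 brought flow, rest push out)
β3 stroke→J1  (J1 flow already set via bond 1)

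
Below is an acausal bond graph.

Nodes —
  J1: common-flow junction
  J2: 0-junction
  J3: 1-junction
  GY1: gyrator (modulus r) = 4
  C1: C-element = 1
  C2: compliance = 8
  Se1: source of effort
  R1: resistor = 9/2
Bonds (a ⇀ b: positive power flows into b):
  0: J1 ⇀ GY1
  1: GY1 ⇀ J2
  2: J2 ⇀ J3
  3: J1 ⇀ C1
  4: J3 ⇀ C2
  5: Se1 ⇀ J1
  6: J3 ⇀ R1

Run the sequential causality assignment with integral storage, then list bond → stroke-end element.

b0 →GY1
b1 →GY1
b2 →J2
b3 →J1
b4 →J3
b5 →J1
b6 →J3

bond 5 stroke at J1  (Se1 (Se) sets effort on bond)
bond 3 stroke at J1  (C1 integral (e out))
bond 0 stroke at GY1  (J1 needs exactly one f-in)
bond 1 stroke at GY1  (through GY1, causality inverts; strokes same side of GY1)
bond 2 stroke at J2  (J2 needs exactly one e-in)
bond 4 stroke at J3  (common-f at J3 fixed by 2)
bond 6 stroke at J3  (J3 flow already set via bond 2)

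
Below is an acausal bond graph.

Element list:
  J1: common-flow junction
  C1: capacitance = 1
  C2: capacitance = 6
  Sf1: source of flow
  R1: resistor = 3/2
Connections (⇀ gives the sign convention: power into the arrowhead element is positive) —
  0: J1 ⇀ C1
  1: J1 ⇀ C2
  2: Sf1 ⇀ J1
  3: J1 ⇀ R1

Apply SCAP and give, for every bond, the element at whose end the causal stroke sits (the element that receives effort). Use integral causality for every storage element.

b2 stroke→Sf1  (Sf1 (Sf) sets flow on bond)
b0 stroke→J1  (J1 flow already set via bond 2)
b1 stroke→J1  (J1 flow already set via bond 2)
b3 stroke→J1  (J1 flow already set via bond 2)

b0 |J1
b1 |J1
b2 |Sf1
b3 |J1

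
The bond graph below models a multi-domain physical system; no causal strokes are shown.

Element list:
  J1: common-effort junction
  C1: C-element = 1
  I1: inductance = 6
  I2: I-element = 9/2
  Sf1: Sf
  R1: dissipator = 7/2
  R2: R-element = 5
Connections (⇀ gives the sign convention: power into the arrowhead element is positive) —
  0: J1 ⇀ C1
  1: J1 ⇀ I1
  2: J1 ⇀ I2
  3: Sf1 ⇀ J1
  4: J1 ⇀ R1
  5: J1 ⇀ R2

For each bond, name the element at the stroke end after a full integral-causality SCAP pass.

β0 →J1
β1 →I1
β2 →I2
β3 →Sf1
β4 →R1
β5 →R2

bond 3 |Sf1  (Sf1: flow source, stroke at near end)
bond 0 |J1  (prefer integral on C1)
bond 1 |I1  (0-jn J1 has e-setter on 0)
bond 2 |I2  (common-e at J1 fixed by 0)
bond 4 |R1  (J1: bond 0 brought effort, rest push out)
bond 5 |R2  (0-jn J1 has e-setter on 0)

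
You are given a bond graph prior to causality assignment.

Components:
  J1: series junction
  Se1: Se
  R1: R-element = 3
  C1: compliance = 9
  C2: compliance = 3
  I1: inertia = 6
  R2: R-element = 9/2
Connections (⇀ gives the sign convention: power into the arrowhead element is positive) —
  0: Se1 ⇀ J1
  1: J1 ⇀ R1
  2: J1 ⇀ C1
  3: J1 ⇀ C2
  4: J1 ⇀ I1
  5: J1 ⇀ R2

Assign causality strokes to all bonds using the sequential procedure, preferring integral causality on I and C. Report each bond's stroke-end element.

β0 stroke→J1  (source Se1 imposes e)
β2 stroke→J1  (C1 outputs effort q/C1)
β3 stroke→J1  (prefer integral on C2)
β4 stroke→I1  (prefer integral on I1)
β1 stroke→J1  (J1: bond 4 brought flow, rest push out)
β5 stroke→J1  (J1: bond 4 brought flow, rest push out)

b0 stroke→J1
b1 stroke→J1
b2 stroke→J1
b3 stroke→J1
b4 stroke→I1
b5 stroke→J1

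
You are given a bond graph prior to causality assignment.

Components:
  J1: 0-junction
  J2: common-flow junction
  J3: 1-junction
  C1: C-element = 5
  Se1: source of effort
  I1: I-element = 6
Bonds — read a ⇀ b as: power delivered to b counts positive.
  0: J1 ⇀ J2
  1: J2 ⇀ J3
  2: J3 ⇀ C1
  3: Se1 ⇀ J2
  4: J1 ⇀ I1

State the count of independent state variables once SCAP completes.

b3 stroke at J2  (Se1 fixes effort; stroke away)
b2 stroke at J3  (C1: C, integral causality)
b1 stroke at J2  (closing 1-jn rule on J3)
b0 stroke at J1  (closing 1-jn rule on J2)
b4 stroke at I1  (J1 effort already set via bond 0)

2  (C1, I1 all integral)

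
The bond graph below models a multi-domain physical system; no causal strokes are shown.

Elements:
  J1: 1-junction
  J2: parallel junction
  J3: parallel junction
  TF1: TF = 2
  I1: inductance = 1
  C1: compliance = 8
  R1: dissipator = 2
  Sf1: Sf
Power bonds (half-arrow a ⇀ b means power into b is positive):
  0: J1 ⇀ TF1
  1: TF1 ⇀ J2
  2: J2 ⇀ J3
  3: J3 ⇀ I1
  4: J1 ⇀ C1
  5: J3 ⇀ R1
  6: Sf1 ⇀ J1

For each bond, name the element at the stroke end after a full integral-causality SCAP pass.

β0 →J1
β1 →TF1
β2 →J2
β3 →I1
β4 →J1
β5 →J3
β6 →Sf1

β6 stroke at Sf1  (source Sf1 imposes f)
β0 stroke at J1  (1-jn J1 has f-setter on 6)
β4 stroke at J1  (common-f at J1 fixed by 6)
β1 stroke at TF1  (through TF1, causality passes straight; one stroke at TF1)
β2 stroke at J2  (J2 needs exactly one e-in)
β3 stroke at I1  (prefer integral on I1)
β5 stroke at J3  (only one effort-in slot at J3)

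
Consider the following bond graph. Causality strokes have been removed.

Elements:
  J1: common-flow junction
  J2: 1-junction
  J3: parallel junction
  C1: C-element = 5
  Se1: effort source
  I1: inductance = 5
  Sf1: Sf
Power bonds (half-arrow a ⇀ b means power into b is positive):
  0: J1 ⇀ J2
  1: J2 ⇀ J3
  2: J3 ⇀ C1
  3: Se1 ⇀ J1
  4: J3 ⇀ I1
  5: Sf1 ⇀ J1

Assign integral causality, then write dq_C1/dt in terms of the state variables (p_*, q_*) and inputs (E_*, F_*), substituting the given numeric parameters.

#3 →J1  (Se1 (Se) sets effort on bond)
#5 →Sf1  (Sf1 fixes flow; stroke at Sf1)
#0 →J1  (J1 flow already set via bond 5)
#1 →J2  (common-f at J2 fixed by 0)
#2 →J3  (C1: C, integral causality)
#4 →I1  (J3 effort already set via bond 2)

dq_C1/dt = F_Sf1 - p_I1/5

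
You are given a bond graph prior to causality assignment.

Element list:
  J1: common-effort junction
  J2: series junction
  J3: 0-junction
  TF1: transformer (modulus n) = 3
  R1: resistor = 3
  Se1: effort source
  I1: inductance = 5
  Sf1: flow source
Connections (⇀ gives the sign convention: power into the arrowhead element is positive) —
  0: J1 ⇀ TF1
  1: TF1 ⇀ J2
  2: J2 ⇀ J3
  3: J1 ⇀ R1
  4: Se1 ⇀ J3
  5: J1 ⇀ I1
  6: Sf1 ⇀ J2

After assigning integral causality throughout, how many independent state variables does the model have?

#4 stroke→J3  (Se1 (Se) sets effort on bond)
#6 stroke→Sf1  (source Sf1 imposes f)
#1 stroke→J2  (J2: bond 6 brought flow, rest push out)
#2 stroke→J2  (J2: bond 6 brought flow, rest push out)
#0 stroke→TF1  (TF TF1: opposite of bond 1)
#5 stroke→I1  (I1 integral (f out))
#3 stroke→J1  (J1 needs exactly one e-in)

1  (I1 all integral)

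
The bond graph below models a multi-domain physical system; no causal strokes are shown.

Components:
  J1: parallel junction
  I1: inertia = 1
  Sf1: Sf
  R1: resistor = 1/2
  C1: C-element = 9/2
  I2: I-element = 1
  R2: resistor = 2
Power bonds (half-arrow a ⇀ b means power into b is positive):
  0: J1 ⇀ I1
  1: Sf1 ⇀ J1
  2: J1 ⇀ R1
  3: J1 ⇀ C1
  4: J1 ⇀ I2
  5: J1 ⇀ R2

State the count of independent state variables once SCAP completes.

3  (C1, I1, I2 all integral)

b1 |Sf1  (source Sf1 imposes f)
b0 |I1  (I1 integral (f out))
b3 |J1  (C1: C, integral causality)
b2 |R1  (J1 effort already set via bond 3)
b4 |I2  (J1: bond 3 brought effort, rest push out)
b5 |R2  (J1 effort already set via bond 3)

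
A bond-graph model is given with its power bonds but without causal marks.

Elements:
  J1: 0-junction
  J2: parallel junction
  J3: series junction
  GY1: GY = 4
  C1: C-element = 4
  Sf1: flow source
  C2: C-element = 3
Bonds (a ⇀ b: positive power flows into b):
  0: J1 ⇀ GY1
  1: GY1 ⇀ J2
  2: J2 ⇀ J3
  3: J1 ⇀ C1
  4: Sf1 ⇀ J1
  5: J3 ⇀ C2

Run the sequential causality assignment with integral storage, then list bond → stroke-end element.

#0 |GY1
#1 |GY1
#2 |J2
#3 |J1
#4 |Sf1
#5 |J3

b4 →Sf1  (Sf1: flow source, stroke at near end)
b3 →J1  (C1 integral (e out))
b0 →GY1  (J1: bond 3 brought effort, rest push out)
b1 →GY1  (GY GY1: same side as bond 0)
b2 →J2  (closing 0-jn rule on J2)
b5 →J3  (1-jn J3 has f-setter on 2)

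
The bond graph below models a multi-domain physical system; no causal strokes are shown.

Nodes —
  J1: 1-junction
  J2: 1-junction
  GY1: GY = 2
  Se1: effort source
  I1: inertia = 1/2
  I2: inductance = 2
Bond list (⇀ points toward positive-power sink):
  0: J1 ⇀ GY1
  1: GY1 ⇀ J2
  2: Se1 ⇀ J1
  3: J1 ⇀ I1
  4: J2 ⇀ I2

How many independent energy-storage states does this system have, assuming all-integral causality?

#2 |J1  (Se1: effort source, stroke at far end)
#3 |I1  (I1: I, integral causality)
#0 |J1  (J1 flow already set via bond 3)
#1 |J2  (GY GY1: same side as bond 0)
#4 |I2  (J2: last free bond brings flow in)

2  (I1, I2 all integral)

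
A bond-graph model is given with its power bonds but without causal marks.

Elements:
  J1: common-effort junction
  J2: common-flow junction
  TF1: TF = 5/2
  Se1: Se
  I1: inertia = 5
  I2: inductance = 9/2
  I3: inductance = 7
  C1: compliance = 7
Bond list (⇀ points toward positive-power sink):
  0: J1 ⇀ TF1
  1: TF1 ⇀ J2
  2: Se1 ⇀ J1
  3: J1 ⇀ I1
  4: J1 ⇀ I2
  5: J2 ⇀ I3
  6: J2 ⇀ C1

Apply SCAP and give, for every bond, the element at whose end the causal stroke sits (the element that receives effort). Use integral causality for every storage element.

β0 stroke at TF1
β1 stroke at J2
β2 stroke at J1
β3 stroke at I1
β4 stroke at I2
β5 stroke at I3
β6 stroke at J2

bond 2 stroke at J1  (Se1 (Se) sets effort on bond)
bond 0 stroke at TF1  (J1: bond 2 brought effort, rest push out)
bond 3 stroke at I1  (common-e at J1 fixed by 2)
bond 4 stroke at I2  (J1: bond 2 brought effort, rest push out)
bond 1 stroke at J2  (TF1: transformer flips bond 0)
bond 5 stroke at I3  (I3 integral (f out))
bond 6 stroke at J2  (J2: bond 5 brought flow, rest push out)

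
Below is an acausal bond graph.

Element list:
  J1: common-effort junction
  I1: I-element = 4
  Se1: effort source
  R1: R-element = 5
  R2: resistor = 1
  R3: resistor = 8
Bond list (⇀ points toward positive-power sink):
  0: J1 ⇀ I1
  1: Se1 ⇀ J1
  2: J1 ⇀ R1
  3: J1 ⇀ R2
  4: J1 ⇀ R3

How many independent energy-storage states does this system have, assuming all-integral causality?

#1 stroke→J1  (Se1: effort source, stroke at far end)
#0 stroke→I1  (0-jn J1 has e-setter on 1)
#2 stroke→R1  (J1 effort already set via bond 1)
#3 stroke→R2  (J1 effort already set via bond 1)
#4 stroke→R3  (0-jn J1 has e-setter on 1)

1  (I1 all integral)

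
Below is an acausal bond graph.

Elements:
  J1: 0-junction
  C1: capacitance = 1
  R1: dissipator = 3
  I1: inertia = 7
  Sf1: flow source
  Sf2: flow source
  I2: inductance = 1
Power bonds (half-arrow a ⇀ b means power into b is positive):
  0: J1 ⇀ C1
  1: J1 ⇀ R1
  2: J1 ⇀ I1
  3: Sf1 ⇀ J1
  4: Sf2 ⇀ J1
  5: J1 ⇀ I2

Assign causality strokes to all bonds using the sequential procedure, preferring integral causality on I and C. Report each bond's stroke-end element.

b3 →Sf1  (source Sf1 imposes f)
b4 →Sf2  (Sf2: flow source, stroke at near end)
b0 →J1  (C1 outputs effort q/C1)
b1 →R1  (0-jn J1 has e-setter on 0)
b2 →I1  (J1: bond 0 brought effort, rest push out)
b5 →I2  (common-e at J1 fixed by 0)

β0 |J1
β1 |R1
β2 |I1
β3 |Sf1
β4 |Sf2
β5 |I2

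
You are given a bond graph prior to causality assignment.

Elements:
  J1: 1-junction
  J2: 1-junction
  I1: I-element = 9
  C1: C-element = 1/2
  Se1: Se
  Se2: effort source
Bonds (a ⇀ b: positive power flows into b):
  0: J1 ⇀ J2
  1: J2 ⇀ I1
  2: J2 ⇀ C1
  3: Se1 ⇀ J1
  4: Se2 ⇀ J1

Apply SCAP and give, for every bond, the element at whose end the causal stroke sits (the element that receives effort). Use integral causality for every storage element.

b0 |J2
b1 |I1
b2 |J2
b3 |J1
b4 |J1

#3 |J1  (Se1: effort source, stroke at far end)
#4 |J1  (Se2 fixes effort; stroke away)
#0 |J2  (J1: last free bond brings flow in)
#1 |I1  (I1 integral (f out))
#2 |J2  (common-f at J2 fixed by 1)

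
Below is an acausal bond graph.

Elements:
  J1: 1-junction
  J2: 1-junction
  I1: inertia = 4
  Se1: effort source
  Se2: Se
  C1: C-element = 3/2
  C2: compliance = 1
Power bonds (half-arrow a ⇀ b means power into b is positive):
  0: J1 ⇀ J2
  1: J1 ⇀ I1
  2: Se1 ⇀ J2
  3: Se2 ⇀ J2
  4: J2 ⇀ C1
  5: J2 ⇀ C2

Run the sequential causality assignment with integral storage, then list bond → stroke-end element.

β0 →J1
β1 →I1
β2 →J2
β3 →J2
β4 →J2
β5 →J2

#2 stroke at J2  (Se1 fixes effort; stroke away)
#3 stroke at J2  (Se2: effort source, stroke at far end)
#1 stroke at I1  (prefer integral on I1)
#0 stroke at J1  (common-f at J1 fixed by 1)
#4 stroke at J2  (1-jn J2 has f-setter on 0)
#5 stroke at J2  (common-f at J2 fixed by 0)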